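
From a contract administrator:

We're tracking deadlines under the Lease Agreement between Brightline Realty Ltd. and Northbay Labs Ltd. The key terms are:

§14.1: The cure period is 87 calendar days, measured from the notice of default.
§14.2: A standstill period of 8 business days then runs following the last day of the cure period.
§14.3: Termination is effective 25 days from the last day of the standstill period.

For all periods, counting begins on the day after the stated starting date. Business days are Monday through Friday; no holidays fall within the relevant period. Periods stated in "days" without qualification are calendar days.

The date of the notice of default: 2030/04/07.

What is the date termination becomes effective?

2030/08/09

Adding 87 calendar days to 2030/04/07 gives 2030/07/03, which is the last day of the cure period.
From Wednesday, 2030/07/03, 8 business days (Jul 4, Jul 5, Jul 8, Jul 9, Jul 10, Jul 11, Jul 12, Jul 15, skipping weekends) brings us to Monday, 2030/07/15, which is the last day of the standstill period.
The date termination becomes effective: 2030/07/15 + 25 days = 2030/08/09.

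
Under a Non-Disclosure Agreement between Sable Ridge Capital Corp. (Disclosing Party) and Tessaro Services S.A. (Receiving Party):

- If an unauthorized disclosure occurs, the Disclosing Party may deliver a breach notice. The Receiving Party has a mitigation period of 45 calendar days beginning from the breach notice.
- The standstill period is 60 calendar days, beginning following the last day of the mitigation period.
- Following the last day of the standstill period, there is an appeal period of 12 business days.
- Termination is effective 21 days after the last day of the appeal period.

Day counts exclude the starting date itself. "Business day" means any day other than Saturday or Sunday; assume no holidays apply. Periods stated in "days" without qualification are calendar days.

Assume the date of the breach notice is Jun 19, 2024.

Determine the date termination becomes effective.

Nov 8, 2024

The last day of the mitigation period: Jun 19, 2024 + 45 days = Aug 3, 2024.
The last day of the standstill period: 60 calendar days after Aug 3, 2024 is Oct 2, 2024.
The last day of the appeal period: counting 12 business days from Wednesday, Oct 2, 2024 (Oct 3, Oct 4, Oct 7, Oct 8, …, Oct 16, Oct 17, Oct 18, skipping weekends) reaches Friday, Oct 18, 2024.
Adding 21 calendar days to Oct 18, 2024 gives Nov 8, 2024, which is the date termination becomes effective.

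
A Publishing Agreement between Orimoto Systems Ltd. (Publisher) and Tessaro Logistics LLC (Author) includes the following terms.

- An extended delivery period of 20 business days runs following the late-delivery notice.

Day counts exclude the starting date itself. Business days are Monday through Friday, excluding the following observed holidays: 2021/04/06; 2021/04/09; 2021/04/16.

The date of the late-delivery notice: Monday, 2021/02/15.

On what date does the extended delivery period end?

2021/03/15

The last day of the extended delivery period: counting 20 business days from Monday, 2021/02/15 (Feb 16, Feb 17, Feb 18, Feb 19, …, Mar 11, Mar 12, Mar 15, skipping weekends) reaches Monday, 2021/03/15.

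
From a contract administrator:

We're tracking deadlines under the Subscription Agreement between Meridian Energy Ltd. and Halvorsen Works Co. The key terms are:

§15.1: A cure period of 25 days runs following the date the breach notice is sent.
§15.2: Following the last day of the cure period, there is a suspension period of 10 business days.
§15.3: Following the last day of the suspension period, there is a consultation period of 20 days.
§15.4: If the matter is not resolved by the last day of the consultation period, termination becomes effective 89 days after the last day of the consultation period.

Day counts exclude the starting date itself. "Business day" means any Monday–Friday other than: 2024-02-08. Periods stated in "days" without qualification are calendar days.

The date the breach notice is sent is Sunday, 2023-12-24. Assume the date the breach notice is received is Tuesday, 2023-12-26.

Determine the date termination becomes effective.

2024-05-20

Adding 25 calendar days to 2023-12-24 gives 2024-01-18, which is the last day of the cure period.
The last day of the suspension period: 10 business days after Thursday, 2024-01-18, skipping weekends — Jan 19, Jan 22, Jan 23, Jan 24, Jan 25, Jan 26, Jan 29, Jan 30, Jan 31, Feb 1 — lands on Thursday, 2024-02-01.
Adding 20 calendar days to 2024-02-01 gives 2024-02-21, which is the last day of the consultation period.
The date termination becomes effective: 2024-02-21 + 89 days = 2024-05-20.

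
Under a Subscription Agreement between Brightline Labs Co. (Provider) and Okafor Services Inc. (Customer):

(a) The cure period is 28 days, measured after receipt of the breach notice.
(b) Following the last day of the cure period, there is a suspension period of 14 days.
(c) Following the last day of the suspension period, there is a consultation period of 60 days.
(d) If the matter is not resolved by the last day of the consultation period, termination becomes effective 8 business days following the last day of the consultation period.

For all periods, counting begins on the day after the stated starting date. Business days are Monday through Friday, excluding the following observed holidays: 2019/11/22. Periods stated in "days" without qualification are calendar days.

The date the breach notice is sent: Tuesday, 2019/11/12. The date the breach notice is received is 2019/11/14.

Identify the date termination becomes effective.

The last day of the cure period: 2019/11/14 + 28 days = 2019/12/12.
The last day of the suspension period: 2019/12/12 + 14 days = 2019/12/26.
The last day of the consultation period: 2019/12/26 + 60 days = 2020/02/24.
The date termination becomes effective: 8 business days after Monday, 2020/02/24, skipping weekends — Feb 25, Feb 26, Feb 27, Feb 28, Mar 2, Mar 3, Mar 4, Mar 5 — lands on Thursday, 2020/03/05.

2020/03/05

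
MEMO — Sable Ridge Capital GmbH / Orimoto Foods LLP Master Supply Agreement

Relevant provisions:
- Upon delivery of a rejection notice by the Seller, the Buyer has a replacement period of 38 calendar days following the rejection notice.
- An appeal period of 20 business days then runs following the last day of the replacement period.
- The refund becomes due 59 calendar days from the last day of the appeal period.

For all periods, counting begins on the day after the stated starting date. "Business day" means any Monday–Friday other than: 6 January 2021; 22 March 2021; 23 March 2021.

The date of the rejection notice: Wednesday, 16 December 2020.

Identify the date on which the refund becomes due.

The last day of the replacement period: 16 December 2020 + 38 days = 23 January 2021.
From Saturday, 23 January 2021, 20 business days (Jan 25, Jan 26, Jan 27, Jan 28, …, Feb 17, Feb 18, Feb 19, skipping weekends) brings us to Friday, 19 February 2021, which is the last day of the appeal period.
The date on which the refund becomes due: 19 February 2021 + 59 days = 19 April 2021.

19 April 2021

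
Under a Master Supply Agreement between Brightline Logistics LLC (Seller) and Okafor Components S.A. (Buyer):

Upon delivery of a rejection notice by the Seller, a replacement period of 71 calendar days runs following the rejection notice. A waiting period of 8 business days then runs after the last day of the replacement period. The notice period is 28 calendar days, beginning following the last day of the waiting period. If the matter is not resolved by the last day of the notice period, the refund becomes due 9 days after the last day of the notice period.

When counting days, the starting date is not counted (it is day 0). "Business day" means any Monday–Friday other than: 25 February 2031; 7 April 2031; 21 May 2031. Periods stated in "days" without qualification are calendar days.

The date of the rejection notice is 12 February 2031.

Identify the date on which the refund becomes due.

The last day of the replacement period: 12 February 2031 + 71 days = 24 April 2031.
From Thursday, 24 April 2031, 8 business days (Apr 25, Apr 28, Apr 29, Apr 30, May 1, May 2, May 5, May 6, skipping weekends) brings us to Tuesday, 6 May 2031, which is the last day of the waiting period.
The last day of the notice period: 28 calendar days after 6 May 2031 is 3 June 2031.
The date on which the refund becomes due: 9 calendar days after 3 June 2031 is 12 June 2031.

12 June 2031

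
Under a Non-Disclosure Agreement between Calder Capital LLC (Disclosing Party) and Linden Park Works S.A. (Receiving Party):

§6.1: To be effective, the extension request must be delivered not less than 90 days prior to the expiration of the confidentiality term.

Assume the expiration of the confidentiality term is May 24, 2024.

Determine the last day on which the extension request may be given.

Feb 24, 2024

Counting back 90 calendar days from May 24, 2024 gives Feb 24, 2024.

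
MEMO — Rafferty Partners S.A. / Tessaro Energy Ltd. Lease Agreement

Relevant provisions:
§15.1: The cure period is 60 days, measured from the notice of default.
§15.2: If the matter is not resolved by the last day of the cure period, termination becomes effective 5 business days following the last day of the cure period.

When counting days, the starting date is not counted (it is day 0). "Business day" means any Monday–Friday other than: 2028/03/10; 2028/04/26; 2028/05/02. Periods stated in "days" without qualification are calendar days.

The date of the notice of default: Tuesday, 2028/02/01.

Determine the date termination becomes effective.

Adding 60 calendar days to 2028/02/01 gives 2028/04/01, which is the last day of the cure period.
The date termination becomes effective: 5 business days after Saturday, 2028/04/01, skipping weekends — Apr 3, Apr 4, Apr 5, Apr 6, Apr 7 — lands on Friday, 2028/04/07.

2028/04/07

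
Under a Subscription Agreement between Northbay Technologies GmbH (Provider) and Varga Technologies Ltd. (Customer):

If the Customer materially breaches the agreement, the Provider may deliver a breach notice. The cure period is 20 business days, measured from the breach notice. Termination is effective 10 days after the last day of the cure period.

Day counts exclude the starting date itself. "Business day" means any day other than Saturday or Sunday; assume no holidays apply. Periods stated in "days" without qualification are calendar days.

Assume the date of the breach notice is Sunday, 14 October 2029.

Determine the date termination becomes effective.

The last day of the cure period: counting 20 business days from Sunday, 14 October 2029 (Oct 15, Oct 16, Oct 17, Oct 18, …, Nov 7, Nov 8, Nov 9, skipping weekends) reaches Friday, 9 November 2029.
The date termination becomes effective: 10 calendar days after 9 November 2029 is 19 November 2029.

19 November 2029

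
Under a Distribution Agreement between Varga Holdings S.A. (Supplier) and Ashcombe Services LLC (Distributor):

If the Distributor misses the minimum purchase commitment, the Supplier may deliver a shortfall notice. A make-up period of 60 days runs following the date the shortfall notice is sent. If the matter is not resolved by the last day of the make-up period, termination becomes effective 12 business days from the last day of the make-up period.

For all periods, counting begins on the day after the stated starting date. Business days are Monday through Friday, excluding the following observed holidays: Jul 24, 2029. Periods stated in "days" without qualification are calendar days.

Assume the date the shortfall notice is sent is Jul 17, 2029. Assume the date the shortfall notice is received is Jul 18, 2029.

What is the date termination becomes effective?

Oct 2, 2029

Adding 60 calendar days to Jul 17, 2029 gives Sep 15, 2029, which is the last day of the make-up period.
From Saturday, Sep 15, 2029, 12 business days (Sep 17, Sep 18, Sep 19, Sep 20, …, Sep 28, Oct 1, Oct 2, skipping weekends) brings us to Tuesday, Oct 2, 2029, which is the date termination becomes effective.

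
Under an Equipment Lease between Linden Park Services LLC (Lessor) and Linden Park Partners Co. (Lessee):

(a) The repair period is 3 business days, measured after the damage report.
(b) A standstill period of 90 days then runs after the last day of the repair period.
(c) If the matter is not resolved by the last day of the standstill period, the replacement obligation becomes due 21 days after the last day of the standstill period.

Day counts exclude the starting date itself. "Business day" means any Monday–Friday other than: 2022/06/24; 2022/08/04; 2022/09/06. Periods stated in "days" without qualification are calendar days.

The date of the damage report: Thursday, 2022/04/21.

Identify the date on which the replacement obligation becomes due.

From Thursday, 2022/04/21, 3 business days (Apr 22, Apr 25, Apr 26, skipping weekends) brings us to Tuesday, 2022/04/26, which is the last day of the repair period.
The last day of the standstill period: 90 calendar days after 2022/04/26 is 2022/07/25.
The date on which the replacement obligation becomes due: 21 calendar days after 2022/07/25 is 2022/08/15.

2022/08/15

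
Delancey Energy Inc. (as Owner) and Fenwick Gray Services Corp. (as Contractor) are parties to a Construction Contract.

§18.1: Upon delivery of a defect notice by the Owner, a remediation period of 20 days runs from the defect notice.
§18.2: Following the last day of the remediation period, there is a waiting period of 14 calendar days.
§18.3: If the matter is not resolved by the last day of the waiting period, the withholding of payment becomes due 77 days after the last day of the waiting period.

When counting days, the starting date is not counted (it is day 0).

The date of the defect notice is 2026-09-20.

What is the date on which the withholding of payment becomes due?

2027-01-09

The last day of the remediation period: 2026-09-20 + 20 days = 2026-10-10.
The last day of the waiting period: 14 calendar days after 2026-10-10 is 2026-10-24.
Adding 77 calendar days to 2026-10-24 gives 2027-01-09, which is the date on which the withholding of payment becomes due.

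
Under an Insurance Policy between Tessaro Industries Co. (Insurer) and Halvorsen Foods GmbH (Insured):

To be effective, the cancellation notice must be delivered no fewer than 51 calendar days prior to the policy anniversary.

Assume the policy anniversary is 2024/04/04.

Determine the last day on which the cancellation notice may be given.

2024/02/13

Counting back 51 calendar days from 2024/04/04 gives 2024/02/13.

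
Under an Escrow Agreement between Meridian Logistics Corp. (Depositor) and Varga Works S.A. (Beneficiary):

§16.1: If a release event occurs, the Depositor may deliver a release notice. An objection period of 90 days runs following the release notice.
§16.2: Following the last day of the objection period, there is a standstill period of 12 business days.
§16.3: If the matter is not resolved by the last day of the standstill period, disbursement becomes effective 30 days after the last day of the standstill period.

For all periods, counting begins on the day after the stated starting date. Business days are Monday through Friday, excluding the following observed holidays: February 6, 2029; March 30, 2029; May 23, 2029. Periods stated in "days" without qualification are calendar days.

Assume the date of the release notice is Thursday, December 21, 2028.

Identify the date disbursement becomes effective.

May 9, 2029

The last day of the objection period: December 21, 2028 + 90 days = March 21, 2029.
The last day of the standstill period: counting 12 business days from Wednesday, March 21, 2029 (Mar 22, Mar 23, Mar 26, Mar 27, …, Apr 5, Apr 6, Apr 9, skipping weekends and the listed holiday on Mar 30) reaches Monday, April 9, 2029.
The date disbursement becomes effective: April 9, 2029 + 30 days = May 9, 2029.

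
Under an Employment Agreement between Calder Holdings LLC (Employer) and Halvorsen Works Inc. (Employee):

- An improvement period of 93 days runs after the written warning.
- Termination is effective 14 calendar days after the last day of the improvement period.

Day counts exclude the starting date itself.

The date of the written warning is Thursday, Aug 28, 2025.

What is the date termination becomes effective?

Dec 13, 2025

Adding 93 calendar days to Aug 28, 2025 gives Nov 29, 2025, which is the last day of the improvement period.
The date termination becomes effective: 14 calendar days after Nov 29, 2025 is Dec 13, 2025.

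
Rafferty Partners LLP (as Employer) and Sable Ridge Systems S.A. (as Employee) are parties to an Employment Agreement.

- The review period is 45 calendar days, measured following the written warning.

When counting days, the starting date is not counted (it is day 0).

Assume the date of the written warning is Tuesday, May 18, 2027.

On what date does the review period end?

Jul 2, 2027

Adding 45 calendar days to May 18, 2027 gives Jul 2, 2027, which is the last day of the review period.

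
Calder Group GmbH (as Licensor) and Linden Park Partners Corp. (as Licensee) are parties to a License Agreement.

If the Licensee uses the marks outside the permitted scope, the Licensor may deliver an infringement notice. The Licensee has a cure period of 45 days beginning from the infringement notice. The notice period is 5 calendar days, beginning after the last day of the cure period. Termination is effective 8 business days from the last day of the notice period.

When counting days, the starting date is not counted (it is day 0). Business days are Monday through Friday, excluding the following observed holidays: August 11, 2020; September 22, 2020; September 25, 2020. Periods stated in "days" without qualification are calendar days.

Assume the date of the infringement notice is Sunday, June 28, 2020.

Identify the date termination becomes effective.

Adding 45 calendar days to June 28, 2020 gives August 12, 2020, which is the last day of the cure period.
Adding 5 calendar days to August 12, 2020 gives August 17, 2020, which is the last day of the notice period.
The date termination becomes effective: counting 8 business days from Monday, August 17, 2020 (Aug 18, Aug 19, Aug 20, Aug 21, Aug 24, Aug 25, Aug 26, Aug 27, skipping weekends) reaches Thursday, August 27, 2020.

August 27, 2020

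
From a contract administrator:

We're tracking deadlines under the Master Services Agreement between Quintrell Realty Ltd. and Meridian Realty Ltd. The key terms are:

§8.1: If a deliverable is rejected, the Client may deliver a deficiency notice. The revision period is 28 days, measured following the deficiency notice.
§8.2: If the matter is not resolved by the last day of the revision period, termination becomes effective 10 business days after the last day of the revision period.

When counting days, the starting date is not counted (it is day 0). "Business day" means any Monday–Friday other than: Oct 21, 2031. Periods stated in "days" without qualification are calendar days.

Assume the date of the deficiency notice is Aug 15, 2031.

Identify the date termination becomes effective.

Sep 26, 2031

The last day of the revision period: 28 calendar days after Aug 15, 2031 is Sep 12, 2031.
The date termination becomes effective: 10 business days after Friday, Sep 12, 2031, skipping weekends — Sep 15, Sep 16, Sep 17, Sep 18, Sep 19, Sep 22, Sep 23, Sep 24, Sep 25, Sep 26 — lands on Friday, Sep 26, 2031.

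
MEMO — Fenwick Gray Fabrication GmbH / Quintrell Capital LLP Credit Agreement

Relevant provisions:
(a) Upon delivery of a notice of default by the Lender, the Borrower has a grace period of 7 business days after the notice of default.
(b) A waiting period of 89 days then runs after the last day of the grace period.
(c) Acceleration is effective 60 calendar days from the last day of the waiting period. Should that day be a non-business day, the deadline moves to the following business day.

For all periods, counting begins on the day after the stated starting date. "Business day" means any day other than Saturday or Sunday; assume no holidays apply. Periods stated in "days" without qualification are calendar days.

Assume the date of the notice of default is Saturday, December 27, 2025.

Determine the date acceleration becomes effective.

The last day of the grace period: counting 7 business days from Saturday, December 27, 2025 (Dec 29, Dec 30, Dec 31, Jan 1, Jan 2, Jan 5, Jan 6, skipping weekends) reaches Tuesday, January 6, 2026.
Adding 89 calendar days to January 6, 2026 gives April 5, 2026, which is the last day of the waiting period.
Adding 60 calendar days to April 5, 2026 gives June 4, 2026, which is the date acceleration becomes effective. June 4, 2026 is a Thursday, so no roll-forward applies.

June 4, 2026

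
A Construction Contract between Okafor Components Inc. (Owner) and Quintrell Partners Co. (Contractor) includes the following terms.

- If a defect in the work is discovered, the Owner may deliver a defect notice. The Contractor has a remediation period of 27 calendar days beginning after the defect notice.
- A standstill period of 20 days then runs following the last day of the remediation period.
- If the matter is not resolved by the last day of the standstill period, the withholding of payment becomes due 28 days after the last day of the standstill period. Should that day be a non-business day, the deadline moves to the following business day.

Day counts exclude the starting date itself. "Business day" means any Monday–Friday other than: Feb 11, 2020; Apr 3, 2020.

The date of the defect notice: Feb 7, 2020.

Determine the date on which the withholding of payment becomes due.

The last day of the remediation period: 27 calendar days after Feb 7, 2020 is Mar 5, 2020.
The last day of the standstill period: 20 calendar days after Mar 5, 2020 is Mar 25, 2020.
The date on which the withholding of payment becomes due: Mar 25, 2020 + 28 days = Apr 22, 2020. Apr 22, 2020 is a Wednesday and is not a listed holiday, so no roll-forward applies.

Apr 22, 2020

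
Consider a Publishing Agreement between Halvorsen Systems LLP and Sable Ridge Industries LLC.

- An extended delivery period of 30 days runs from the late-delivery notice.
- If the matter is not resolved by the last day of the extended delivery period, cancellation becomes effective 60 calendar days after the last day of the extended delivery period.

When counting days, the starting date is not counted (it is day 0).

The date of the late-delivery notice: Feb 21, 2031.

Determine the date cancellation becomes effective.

May 22, 2031

The last day of the extended delivery period: Feb 21, 2031 + 30 days = Mar 23, 2031.
Adding 60 calendar days to Mar 23, 2031 gives May 22, 2031, which is the date cancellation becomes effective.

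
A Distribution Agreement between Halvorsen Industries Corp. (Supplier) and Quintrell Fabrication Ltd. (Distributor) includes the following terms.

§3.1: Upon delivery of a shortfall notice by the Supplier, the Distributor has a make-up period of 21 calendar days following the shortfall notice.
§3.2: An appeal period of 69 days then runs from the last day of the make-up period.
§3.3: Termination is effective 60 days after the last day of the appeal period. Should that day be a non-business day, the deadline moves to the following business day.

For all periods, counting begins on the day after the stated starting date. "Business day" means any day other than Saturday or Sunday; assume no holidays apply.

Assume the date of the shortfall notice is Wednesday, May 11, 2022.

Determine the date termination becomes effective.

Oct 10, 2022

The last day of the make-up period: 21 calendar days after May 11, 2022 is Jun 1, 2022.
Adding 69 calendar days to Jun 1, 2022 gives Aug 9, 2022, which is the last day of the appeal period.
The date termination becomes effective: 60 calendar days after Aug 9, 2022 is Oct 8, 2022. That falls on a Saturday, so it rolls to the next business day, Monday, Oct 10, 2022.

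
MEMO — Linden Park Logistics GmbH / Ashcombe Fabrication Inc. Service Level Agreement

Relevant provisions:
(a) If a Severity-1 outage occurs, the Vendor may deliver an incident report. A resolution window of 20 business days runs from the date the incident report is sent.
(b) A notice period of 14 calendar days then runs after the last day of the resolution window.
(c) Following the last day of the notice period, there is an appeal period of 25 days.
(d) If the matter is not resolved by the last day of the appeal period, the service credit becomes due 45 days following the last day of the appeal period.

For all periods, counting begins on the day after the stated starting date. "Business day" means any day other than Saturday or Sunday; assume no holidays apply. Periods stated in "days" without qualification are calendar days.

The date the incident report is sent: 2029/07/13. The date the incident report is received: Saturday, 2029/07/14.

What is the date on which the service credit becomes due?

2029/11/02

The last day of the resolution window: counting 20 business days from Friday, 2029/07/13 (Jul 16, Jul 17, Jul 18, Jul 19, …, Aug 8, Aug 9, Aug 10, skipping weekends) reaches Friday, 2029/08/10.
Adding 14 calendar days to 2029/08/10 gives 2029/08/24, which is the last day of the notice period.
The last day of the appeal period: 25 calendar days after 2029/08/24 is 2029/09/18.
The date on which the service credit becomes due: 2029/09/18 + 45 days = 2029/11/02.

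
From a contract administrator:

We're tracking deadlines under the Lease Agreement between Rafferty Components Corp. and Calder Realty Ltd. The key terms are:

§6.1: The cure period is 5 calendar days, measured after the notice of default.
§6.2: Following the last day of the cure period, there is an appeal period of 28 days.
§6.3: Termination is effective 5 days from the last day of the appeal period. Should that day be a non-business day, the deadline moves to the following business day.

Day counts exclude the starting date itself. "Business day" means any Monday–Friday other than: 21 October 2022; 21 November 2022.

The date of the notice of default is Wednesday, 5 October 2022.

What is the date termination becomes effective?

14 November 2022

The last day of the cure period: 5 calendar days after 5 October 2022 is 10 October 2022.
Adding 28 calendar days to 10 October 2022 gives 7 November 2022, which is the last day of the appeal period.
Adding 5 calendar days to 7 November 2022 gives 12 November 2022, which is the date termination becomes effective. That falls on a Saturday, so it rolls to the next business day, Monday, 14 November 2022.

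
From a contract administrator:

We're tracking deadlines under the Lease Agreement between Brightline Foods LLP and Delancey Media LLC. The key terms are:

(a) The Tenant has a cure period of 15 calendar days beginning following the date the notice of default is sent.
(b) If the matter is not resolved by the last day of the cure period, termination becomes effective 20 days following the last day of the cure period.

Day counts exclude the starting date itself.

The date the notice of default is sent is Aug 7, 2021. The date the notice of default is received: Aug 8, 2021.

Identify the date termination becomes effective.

The last day of the cure period: Aug 7, 2021 + 15 days = Aug 22, 2021.
Adding 20 calendar days to Aug 22, 2021 gives Sep 11, 2021, which is the date termination becomes effective.

Sep 11, 2021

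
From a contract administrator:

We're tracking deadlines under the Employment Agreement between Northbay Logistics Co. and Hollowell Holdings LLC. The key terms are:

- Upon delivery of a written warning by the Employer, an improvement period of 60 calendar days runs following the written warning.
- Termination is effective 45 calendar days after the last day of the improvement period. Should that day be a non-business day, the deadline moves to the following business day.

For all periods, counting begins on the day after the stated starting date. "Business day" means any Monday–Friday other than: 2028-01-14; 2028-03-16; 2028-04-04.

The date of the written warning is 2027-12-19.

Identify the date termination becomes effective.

2028-04-03

The last day of the improvement period: 2027-12-19 + 60 days = 2028-02-17.
Adding 45 calendar days to 2028-02-17 gives 2028-04-02, which is the date termination becomes effective. That falls on a Sunday, so it rolls to the next business day, Monday, 2028-04-03.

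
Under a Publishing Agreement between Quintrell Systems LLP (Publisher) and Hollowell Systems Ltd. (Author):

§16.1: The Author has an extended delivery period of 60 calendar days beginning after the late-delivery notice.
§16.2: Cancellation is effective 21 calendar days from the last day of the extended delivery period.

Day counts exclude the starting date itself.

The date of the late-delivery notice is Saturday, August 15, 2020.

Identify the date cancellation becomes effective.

Adding 60 calendar days to August 15, 2020 gives October 14, 2020, which is the last day of the extended delivery period.
Adding 21 calendar days to October 14, 2020 gives November 4, 2020, which is the date cancellation becomes effective.

November 4, 2020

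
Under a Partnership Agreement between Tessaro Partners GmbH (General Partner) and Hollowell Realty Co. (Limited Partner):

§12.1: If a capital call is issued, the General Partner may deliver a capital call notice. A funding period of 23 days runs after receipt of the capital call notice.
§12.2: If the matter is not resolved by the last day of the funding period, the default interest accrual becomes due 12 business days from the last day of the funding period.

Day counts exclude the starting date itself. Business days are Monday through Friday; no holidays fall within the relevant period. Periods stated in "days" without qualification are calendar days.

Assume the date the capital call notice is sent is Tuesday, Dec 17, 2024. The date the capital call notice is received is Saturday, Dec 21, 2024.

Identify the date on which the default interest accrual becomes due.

The last day of the funding period: Dec 21, 2024 + 23 days = Jan 13, 2025.
The date on which the default interest accrual becomes due: counting 12 business days from Monday, Jan 13, 2025 (Jan 14, Jan 15, Jan 16, Jan 17, …, Jan 27, Jan 28, Jan 29, skipping weekends) reaches Wednesday, Jan 29, 2025.

Jan 29, 2025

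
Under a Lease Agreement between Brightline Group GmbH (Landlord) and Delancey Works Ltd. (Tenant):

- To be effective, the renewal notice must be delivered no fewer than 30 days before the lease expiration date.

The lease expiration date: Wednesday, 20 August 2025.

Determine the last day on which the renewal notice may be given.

20 August 2025 minus 30 days is 21 July 2025.

21 July 2025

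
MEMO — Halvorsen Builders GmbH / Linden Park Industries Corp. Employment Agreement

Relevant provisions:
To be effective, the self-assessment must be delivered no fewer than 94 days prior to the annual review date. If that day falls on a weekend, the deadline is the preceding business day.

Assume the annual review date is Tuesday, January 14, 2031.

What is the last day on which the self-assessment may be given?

Counting back 94 calendar days from January 14, 2031 gives October 12, 2030. That is a Saturday, so the deadline moves back to Friday, October 11, 2030.

October 11, 2030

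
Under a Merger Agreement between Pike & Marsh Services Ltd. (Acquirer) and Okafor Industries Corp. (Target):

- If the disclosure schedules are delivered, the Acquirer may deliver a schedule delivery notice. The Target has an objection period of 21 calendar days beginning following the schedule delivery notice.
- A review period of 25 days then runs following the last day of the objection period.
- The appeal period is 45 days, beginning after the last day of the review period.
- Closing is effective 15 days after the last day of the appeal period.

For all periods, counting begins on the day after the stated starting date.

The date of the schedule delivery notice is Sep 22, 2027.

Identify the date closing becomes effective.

Jan 6, 2028

Adding 21 calendar days to Sep 22, 2027 gives Oct 13, 2027, which is the last day of the objection period.
The last day of the review period: 25 calendar days after Oct 13, 2027 is Nov 7, 2027.
The last day of the appeal period: Nov 7, 2027 + 45 days = Dec 22, 2027.
The date closing becomes effective: 15 calendar days after Dec 22, 2027 is Jan 6, 2028.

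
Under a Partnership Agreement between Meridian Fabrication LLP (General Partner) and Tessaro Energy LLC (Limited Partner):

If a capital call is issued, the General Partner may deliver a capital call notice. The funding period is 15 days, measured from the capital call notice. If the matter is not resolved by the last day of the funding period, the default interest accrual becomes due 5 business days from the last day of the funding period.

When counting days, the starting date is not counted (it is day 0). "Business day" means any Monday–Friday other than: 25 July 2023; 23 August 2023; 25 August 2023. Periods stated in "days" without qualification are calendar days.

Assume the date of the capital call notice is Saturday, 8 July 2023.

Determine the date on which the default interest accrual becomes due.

31 July 2023

The last day of the funding period: 8 July 2023 + 15 days = 23 July 2023.
The date on which the default interest accrual becomes due: counting 5 business days from Sunday, 23 July 2023 (Jul 24, Jul 26, Jul 27, Jul 28, Jul 31, skipping weekends and the listed holiday on Jul 25) reaches Monday, 31 July 2023.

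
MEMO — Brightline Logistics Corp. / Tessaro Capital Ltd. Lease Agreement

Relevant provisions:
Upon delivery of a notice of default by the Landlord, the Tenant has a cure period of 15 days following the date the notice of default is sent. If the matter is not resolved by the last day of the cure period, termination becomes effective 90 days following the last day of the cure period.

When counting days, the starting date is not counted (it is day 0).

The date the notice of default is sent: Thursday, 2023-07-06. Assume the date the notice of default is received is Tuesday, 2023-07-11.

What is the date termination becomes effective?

2023-10-19

Adding 15 calendar days to 2023-07-06 gives 2023-07-21, which is the last day of the cure period.
The date termination becomes effective: 2023-07-21 + 90 days = 2023-10-19.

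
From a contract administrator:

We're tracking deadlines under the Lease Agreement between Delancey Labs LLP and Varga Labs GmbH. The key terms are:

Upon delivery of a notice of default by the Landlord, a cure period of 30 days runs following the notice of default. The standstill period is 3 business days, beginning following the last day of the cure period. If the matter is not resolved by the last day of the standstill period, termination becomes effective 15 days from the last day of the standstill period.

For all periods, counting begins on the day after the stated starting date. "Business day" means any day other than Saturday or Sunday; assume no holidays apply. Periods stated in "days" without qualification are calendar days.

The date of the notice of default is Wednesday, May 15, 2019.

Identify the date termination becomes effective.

The last day of the cure period: 30 calendar days after May 15, 2019 is Jun 14, 2019.
The last day of the standstill period: 3 business days after Friday, Jun 14, 2019, skipping weekends — Jun 17, Jun 18, Jun 19 — lands on Wednesday, Jun 19, 2019.
Adding 15 calendar days to Jun 19, 2019 gives Jul 4, 2019, which is the date termination becomes effective.

Jul 4, 2019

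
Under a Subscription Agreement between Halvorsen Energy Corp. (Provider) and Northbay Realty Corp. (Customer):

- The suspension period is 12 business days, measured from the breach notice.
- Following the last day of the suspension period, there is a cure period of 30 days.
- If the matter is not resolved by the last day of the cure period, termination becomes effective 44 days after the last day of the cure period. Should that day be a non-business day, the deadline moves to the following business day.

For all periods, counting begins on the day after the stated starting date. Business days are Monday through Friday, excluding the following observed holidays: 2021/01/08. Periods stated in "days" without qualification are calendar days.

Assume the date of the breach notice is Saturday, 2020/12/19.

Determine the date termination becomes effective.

2021/03/22

The last day of the suspension period: 12 business days after Saturday, 2020/12/19, skipping weekends — Dec 21, Dec 22, Dec 23, Dec 24, …, Jan 1, Jan 4, Jan 5 — lands on Tuesday, 2021/01/05.
Adding 30 calendar days to 2021/01/05 gives 2021/02/04, which is the last day of the cure period.
Adding 44 calendar days to 2021/02/04 gives 2021/03/20, which is the date termination becomes effective. That falls on a Saturday, so it rolls to the next business day, Monday, 2021/03/22.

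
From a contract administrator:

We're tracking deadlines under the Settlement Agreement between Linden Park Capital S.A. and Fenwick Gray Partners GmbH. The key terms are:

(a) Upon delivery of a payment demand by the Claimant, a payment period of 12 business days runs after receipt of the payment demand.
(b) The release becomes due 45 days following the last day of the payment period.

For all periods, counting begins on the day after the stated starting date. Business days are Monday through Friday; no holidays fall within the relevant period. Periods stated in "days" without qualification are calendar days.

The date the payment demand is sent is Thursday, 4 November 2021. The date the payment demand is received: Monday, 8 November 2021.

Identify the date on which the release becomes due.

8 January 2022

The last day of the payment period: 12 business days after Monday, 8 November 2021, skipping weekends — Nov 9, Nov 10, Nov 11, Nov 12, …, Nov 22, Nov 23, Nov 24 — lands on Wednesday, 24 November 2021.
The date on which the release becomes due: 24 November 2021 + 45 days = 8 January 2022.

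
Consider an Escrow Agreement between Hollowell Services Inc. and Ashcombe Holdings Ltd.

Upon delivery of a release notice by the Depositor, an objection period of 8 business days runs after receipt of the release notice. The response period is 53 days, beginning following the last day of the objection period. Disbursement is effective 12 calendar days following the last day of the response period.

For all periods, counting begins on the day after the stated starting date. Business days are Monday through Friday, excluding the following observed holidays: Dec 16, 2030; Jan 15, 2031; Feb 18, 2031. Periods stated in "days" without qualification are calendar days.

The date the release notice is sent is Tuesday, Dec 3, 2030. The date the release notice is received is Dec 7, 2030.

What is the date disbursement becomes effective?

Feb 22, 2031

The last day of the objection period: 8 business days after Saturday, Dec 7, 2030, skipping weekends and the listed holiday on Dec 16 — Dec 9, Dec 10, Dec 11, Dec 12, Dec 13, Dec 17, Dec 18, Dec 19 — lands on Thursday, Dec 19, 2030.
Adding 53 calendar days to Dec 19, 2030 gives Feb 10, 2031, which is the last day of the response period.
Adding 12 calendar days to Feb 10, 2031 gives Feb 22, 2031, which is the date disbursement becomes effective.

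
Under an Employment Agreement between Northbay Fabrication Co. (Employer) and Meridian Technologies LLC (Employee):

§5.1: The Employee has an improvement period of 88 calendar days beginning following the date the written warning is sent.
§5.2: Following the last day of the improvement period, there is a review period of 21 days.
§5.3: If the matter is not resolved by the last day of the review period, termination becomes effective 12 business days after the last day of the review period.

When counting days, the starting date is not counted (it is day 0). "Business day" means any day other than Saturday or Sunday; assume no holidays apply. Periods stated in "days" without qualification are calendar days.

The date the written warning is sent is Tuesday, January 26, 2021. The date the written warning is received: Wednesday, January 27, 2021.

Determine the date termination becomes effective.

The last day of the improvement period: January 26, 2021 + 88 days = April 24, 2021.
The last day of the review period: April 24, 2021 + 21 days = May 15, 2021.
The date termination becomes effective: 12 business days after Saturday, May 15, 2021, skipping weekends — May 17, May 18, May 19, May 20, …, May 28, May 31, Jun 1 — lands on Tuesday, June 1, 2021.

June 1, 2021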